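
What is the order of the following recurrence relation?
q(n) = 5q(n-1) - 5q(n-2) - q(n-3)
The order is the largest lag k for which q(n-k) appears. Here the deepest term is q(n-3), so the order is 3.

Order 3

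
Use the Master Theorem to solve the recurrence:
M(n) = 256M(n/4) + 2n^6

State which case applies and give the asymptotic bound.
Master Theorem template: M(n) = a·M(n/b) + f(n).
Here: a=256, b=4, f(n)=2n^6
Compute log_b(a) = log_4(256) = 4.
f(n) = 2n^6 = Ω(n^(4+ε)) with ε = 2, and the regularity condition holds (a·f(n/b) = (a/b^6)·f(n) with a/b^6 = 4^-2 < 1). Case 3: M(n) = Θ(f(n)) = Θ(n^6).

Case 3: M(n) = Θ(n^6)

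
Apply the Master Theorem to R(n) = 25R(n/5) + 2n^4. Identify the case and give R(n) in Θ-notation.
Master Theorem template: R(n) = a·R(n/b) + f(n).
Here: a=25, b=5, f(n)=2n^4
Compute log_b(a) = log_5(25) = 2.
f(n) = 2n^4 = Ω(n^(2+ε)) with ε = 2, and the regularity condition holds (a·f(n/b) = (a/b^4)·f(n) with a/b^4 = 5^-2 < 1). Case 3: R(n) = Θ(f(n)) = Θ(n^4).

Case 3: R(n) = Θ(n^4)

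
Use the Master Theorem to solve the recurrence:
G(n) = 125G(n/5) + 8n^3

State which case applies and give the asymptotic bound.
Master Theorem template: G(n) = a·G(n/b) + f(n).
Here: a=125, b=5, f(n)=8n^3
Compute log_b(a) = log_5(125) = 3.
f(n) = 8n^3 = Θ(n^3). Case 2: G(n) = Θ(n^3 log n).

Case 2: G(n) = Θ(n^3 log n)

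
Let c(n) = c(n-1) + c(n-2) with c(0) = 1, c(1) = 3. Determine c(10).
Computing the sequence terms:
1, 3, 4, 7, 11, 18, 29, 47, 76, 123, 199

199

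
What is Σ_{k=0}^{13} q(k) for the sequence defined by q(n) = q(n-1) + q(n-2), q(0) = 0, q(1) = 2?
Computing the sequence terms: 0, 2, 2, 4, 6, 10, 16, 26, 42, 68, 110, 178, 288, 466
Adding these values together:

1218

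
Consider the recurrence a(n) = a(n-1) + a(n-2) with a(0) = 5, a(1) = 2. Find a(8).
Computing the sequence terms:
5, 2, 7, 9, 16, 25, 41, 66, 107

107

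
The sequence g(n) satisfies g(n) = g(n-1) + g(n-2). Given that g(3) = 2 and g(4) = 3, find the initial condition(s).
Work backwards using g(k) = g(k+2) - g(k+1):
g(2) = g(4) - g(3) = 3 - 2 = 1
g(1) = g(3) - g(2) = 2 - 1 = 1
g(0) = g(2) - g(1) = 1 - 1 = 0

g(0) = 0, g(1) = 1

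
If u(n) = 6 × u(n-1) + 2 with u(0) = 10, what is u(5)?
Computing step by step:
u(0) = 10
u(1) = 6 × 10 + 2 = 62
u(2) = 6 × 62 + 2 = 374
u(3) = 6 × 374 + 2 = 2246
u(4) = 6 × 2246 + 2 = 13478
u(5) = 6 × 13478 + 2 = 80870

80870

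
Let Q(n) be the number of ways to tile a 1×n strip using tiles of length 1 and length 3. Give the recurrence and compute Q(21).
Condition on the last tile: it has length 1 (leaving a 1×(n-1) strip) or length 3 (leaving a 1×(n-3) strip), so Q(n) = Q(n-1) + Q(n-3) (order-3 linear recurrence).
For 0 ≤ i < 3 only unit tiles fit, so Q(i) = 1.
Iterating the recurrence: Q(3) = 2, Q(4) = 3, Q(5) = 4, Q(6) = 6, Q(7) = 9, Q(8) = 13, Q(9) = 19, Q(10) = 28, Q(11) = 41, Q(12) = 60, Q(13) = 88, Q(14) = 129, Q(15) = 189, Q(16) = 277, Q(17) = 406, Q(18) = 595, Q(19) = 872, Q(20) = 1278, Q(21) = 1873.

Q(n) = Q(n-1) + Q(n-3), with Q(i) = 1 for 0 ≤ i < 3; Q(21) = 1873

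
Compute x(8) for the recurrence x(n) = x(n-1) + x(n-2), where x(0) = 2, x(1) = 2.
Computing the sequence terms:
2, 2, 4, 6, 10, 16, 26, 42, 68

68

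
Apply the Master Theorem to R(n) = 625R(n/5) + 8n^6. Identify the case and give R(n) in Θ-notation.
Master Theorem template: R(n) = a·R(n/b) + f(n).
Here: a=625, b=5, f(n)=8n^6
Compute log_b(a) = log_5(625) = 4.
f(n) = 8n^6 = Ω(n^(4+ε)) with ε = 2, and the regularity condition holds (a·f(n/b) = (a/b^6)·f(n) with a/b^6 = 5^-2 < 1). Case 3: R(n) = Θ(f(n)) = Θ(n^6).

Case 3: R(n) = Θ(n^6)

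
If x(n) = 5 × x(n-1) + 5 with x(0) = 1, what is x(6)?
Computing step by step:
x(0) = 1
x(1) = 5 × 1 + 5 = 10
x(2) = 5 × 10 + 5 = 55
x(3) = 5 × 55 + 5 = 280
x(4) = 5 × 280 + 5 = 1405
x(5) = 5 × 1405 + 5 = 7030
x(6) = 5 × 7030 + 5 = 35155

35155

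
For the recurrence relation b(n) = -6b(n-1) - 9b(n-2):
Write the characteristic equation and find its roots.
Substitute b(n) = rⁿ and divide through by rⁿ⁻²: r² + 6r + 9 = 0
Factor: (r + 3)² = 0, so r = -3 (double root).
General solution: b(n) = (A + Bn)·(-3)ⁿ

Characteristic: r² + 6r + 9 = 0, Roots: r = -3 (double root)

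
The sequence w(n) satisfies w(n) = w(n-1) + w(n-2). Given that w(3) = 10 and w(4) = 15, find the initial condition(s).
Work backwards using w(k) = w(k+2) - w(k+1):
w(2) = w(4) - w(3) = 15 - 10 = 5
w(1) = w(3) - w(2) = 10 - 5 = 5
w(0) = w(2) - w(1) = 5 - 5 = 0

w(0) = 0, w(1) = 5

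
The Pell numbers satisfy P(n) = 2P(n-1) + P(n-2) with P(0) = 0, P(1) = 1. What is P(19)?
Computing the sequence terms:
0, 1, 2, 5, 12, 29, 70, 169, 408, 985, 2378, 5741, 13860, 33461, 80782, 195025, 470832, 1136689, 2744210, 6625109

6625109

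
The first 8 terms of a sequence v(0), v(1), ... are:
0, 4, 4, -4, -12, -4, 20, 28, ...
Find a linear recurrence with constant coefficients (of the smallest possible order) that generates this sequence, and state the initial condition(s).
Look for the lowest-order linear relation among consecutive terms.
Observation: v(n) - 1·v(n-1) - (-2)·v(n-2) = 0 holds for the shown terms, and no order-1 relation v(n) = α·v(n-1) + β fits.
Check at n=3: 1·4 + (-2)·4 = -4. ✓

v(n) = v(n-1) - 2v(n-2), v(0) = 0, v(1) = 4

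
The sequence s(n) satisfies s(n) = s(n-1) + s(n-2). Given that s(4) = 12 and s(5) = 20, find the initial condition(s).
Work backwards using s(k) = s(k+2) - s(k+1):
s(3) = s(5) - s(4) = 20 - 12 = 8
s(2) = s(4) - s(3) = 12 - 8 = 4
s(1) = s(3) - s(2) = 8 - 4 = 4
s(0) = s(2) - s(1) = 4 - 4 = 0

s(0) = 0, s(1) = 4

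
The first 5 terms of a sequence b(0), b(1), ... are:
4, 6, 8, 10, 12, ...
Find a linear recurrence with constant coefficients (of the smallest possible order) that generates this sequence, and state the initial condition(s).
Look for the lowest-order linear relation among consecutive terms.
Observation: consecutive differences are constant (= 2).
Check at n=2: 1·6 + 2 = 8. ✓

b(n) = b(n-1) + 2, b(0) = 4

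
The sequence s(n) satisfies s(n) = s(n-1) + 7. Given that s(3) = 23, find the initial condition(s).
s(3) = s(0) + 3·7, so s(0) = 23 - 21 = 2.

s(0) = 2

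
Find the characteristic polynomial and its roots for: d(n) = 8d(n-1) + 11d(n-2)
Substitute d(n) = rⁿ and divide through by rⁿ⁻²: r² - 8r - 11 = 0
Discriminant: 8² + 4·11 = 108, not a perfect square, so by the quadratic formula r = (8 ± √108)/2.
General solution: d(n) = A·r₁ⁿ + B·r₂ⁿ where r₁,r₂ = (8 ± √108)/2

Characteristic: r² - 8r - 11 = 0, Roots: r = (8 ± √108)/2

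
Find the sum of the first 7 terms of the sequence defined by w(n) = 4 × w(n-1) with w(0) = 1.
Computing the sequence terms: 1, 4, 16, 64, 256, 1024, 4096
Adding these values together:

5461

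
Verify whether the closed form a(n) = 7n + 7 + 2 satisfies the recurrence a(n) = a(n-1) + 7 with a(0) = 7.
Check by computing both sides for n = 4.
From the recurrence with a(0) = 7:
  a(0) = 7, a(1) = 14, a(2) = 21, a(3) = 28, a(4) = 35
  so the recurrence gives a(4) = 35.
From the proposed closed form a(n) = 7n + 7 + 2:
  a(4) = 37.
The recurrence gives 35 but the closed form gives 37, so the closed form does not satisfy the recurrence.

No, the closed form is incorrect.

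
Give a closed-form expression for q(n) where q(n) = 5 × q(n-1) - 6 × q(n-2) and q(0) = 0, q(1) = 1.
Recurrence: q(n) = 5 × q(n-1) - 6 × q(n-2), initial: q(0) = 0, q(1) = 1.
Characteristic equation: r² - 5r + 6 = 0, which factors as (r - 3)(r - 2) = 0, so r = 3, 2. General solution q(n) = A·3ⁿ + B·2ⁿ. From q(0) = 0: A + B = 0. From q(1) = 1: 3A + 2B = 1. Solving gives A = 1, B = -1.

q(n) = 3ⁿ - 2ⁿ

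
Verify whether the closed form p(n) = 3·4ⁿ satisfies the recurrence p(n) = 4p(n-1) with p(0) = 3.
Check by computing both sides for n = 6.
From the recurrence with p(0) = 3:
  p(0) = 3, p(1) = 12, p(2) = 48, p(3) = 192, p(4) = 768, p(5) = 3072, p(6) = 12288
  so the recurrence gives p(6) = 12288.
From the proposed closed form p(n) = 3·4ⁿ:
  p(6) = 12288.
Both sides give 12288 at n = 6, and the initial condition(s) match, so the closed form is consistent.

Yes, the closed form is correct.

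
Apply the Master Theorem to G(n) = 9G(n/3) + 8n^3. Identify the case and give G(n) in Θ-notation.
Master Theorem template: G(n) = a·G(n/b) + f(n).
Here: a=9, b=3, f(n)=8n^3
Compute log_b(a) = log_3(9) = 2.
f(n) = 8n^3 = Ω(n^(2+ε)) with ε = 1, and the regularity condition holds (a·f(n/b) = (a/b^3)·f(n) with a/b^3 = 3^-1 < 1). Case 3: G(n) = Θ(f(n)) = Θ(n^3).

Case 3: G(n) = Θ(n^3)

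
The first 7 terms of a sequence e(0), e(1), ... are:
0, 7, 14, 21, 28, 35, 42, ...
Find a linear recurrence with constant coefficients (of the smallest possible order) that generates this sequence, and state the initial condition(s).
Look for the lowest-order linear relation among consecutive terms.
Observation: consecutive differences are constant (= 7).
Check at n=2: 1·7 + 7 = 14. ✓

e(n) = e(n-1) + 7, e(0) = 0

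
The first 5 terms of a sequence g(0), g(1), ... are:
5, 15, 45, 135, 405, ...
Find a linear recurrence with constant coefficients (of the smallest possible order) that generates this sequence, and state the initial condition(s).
Look for the lowest-order linear relation among consecutive terms.
Observation: each term is 3× the previous.
Check at n=2: 3·15 = 45. ✓

g(n) = 3 × g(n-1), g(0) = 5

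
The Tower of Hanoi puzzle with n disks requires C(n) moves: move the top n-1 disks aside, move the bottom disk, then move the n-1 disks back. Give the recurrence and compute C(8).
Moving n disks = move the top n-1 disks aside (C(n-1) moves) + move the largest disk (1 move) + move the n-1 disks back on top (C(n-1) moves), so C(n) = 2C(n-1) + 1, with C(1) = 1 (a single disk takes one move).
First terms: 1, 3, 7, 15, 31, 63, … — each is one less than a power of 2. Indeed C(n) + 1 = 2(C(n-1) + 1) with C(1) + 1 = 2, so C(n) + 1 = 2ⁿ and C(n) = 2ⁿ - 1.
Hence C(8) = 2^8 - 1 = 256 - 1 = 255.

C(n) = 2C(n-1) + 1, C(1) = 1; C(8) = 255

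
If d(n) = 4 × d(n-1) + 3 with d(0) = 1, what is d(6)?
Computing step by step:
d(0) = 1
d(1) = 4 × 1 + 3 = 7
d(2) = 4 × 7 + 3 = 31
d(3) = 4 × 31 + 3 = 127
d(4) = 4 × 127 + 3 = 511
d(5) = 4 × 511 + 3 = 2047
d(6) = 4 × 2047 + 3 = 8191

8191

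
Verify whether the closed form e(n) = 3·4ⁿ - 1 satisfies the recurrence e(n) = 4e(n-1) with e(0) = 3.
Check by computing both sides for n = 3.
From the recurrence with e(0) = 3:
  e(0) = 3, e(1) = 12, e(2) = 48, e(3) = 192
  so the recurrence gives e(3) = 192.
From the proposed closed form e(n) = 3·4ⁿ - 1:
  e(3) = 191.
The recurrence gives 192 but the closed form gives 191, so the closed form does not satisfy the recurrence.

No, the closed form is incorrect.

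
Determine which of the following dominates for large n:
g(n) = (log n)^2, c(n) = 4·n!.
Comparing growth rates:
Growth-rate hierarchy: log n ≺ any polynomial ≺ any exponential cⁿ (c>1) ≺ n! ≺ nⁿ.
factorial dominates polylogarithmic (log n)^2 asymptotically.

c(n) grows faster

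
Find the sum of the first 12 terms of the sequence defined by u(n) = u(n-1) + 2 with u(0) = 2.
Computing the sequence terms: 2, 4, 6, 8, 10, 12, 14, 16, 18, 20, 22, 24
Adding these values together:

156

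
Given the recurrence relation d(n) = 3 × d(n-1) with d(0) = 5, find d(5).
Computing step by step:
d(0) = 5
d(1) = 3 × 5 = 15
d(2) = 3 × 15 = 45
d(3) = 3 × 45 = 135
d(4) = 3 × 135 = 405
d(5) = 3 × 405 = 1215

1215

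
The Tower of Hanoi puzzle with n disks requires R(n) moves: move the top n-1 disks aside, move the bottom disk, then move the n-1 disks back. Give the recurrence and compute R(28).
Moving n disks = move the top n-1 disks aside (R(n-1) moves) + move the largest disk (1 move) + move the n-1 disks back on top (R(n-1) moves), so R(n) = 2R(n-1) + 1, with R(1) = 1 (a single disk takes one move).
First terms: 1, 3, 7, 15, 31, 63, … — each is one less than a power of 2. Indeed R(n) + 1 = 2(R(n-1) + 1) with R(1) + 1 = 2, so R(n) + 1 = 2ⁿ and R(n) = 2ⁿ - 1.
Hence R(28) = 2^28 - 1 = 268435456 - 1 = 268435455.

R(n) = 2R(n-1) + 1, R(1) = 1; R(28) = 268435455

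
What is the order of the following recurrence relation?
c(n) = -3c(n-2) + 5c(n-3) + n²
The order is the largest lag k for which c(n-k) appears. Here the deepest term is c(n-3) (the n² term is non-homogeneous and does not affect the order), so the order is 3.

Order 3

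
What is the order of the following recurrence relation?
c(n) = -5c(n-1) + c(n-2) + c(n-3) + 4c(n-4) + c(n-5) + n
The order is the largest lag k for which c(n-k) appears. Here the deepest term is c(n-5) (the n term is non-homogeneous and does not affect the order), so the order is 5.

Order 5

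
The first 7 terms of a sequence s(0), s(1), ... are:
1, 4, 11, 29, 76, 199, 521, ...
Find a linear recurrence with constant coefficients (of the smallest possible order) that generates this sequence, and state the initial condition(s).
Look for the lowest-order linear relation among consecutive terms.
Observation: s(n) - 3·s(n-1) - (-1)·s(n-2) = 0 holds for the shown terms, and no order-1 relation s(n) = α·s(n-1) + β fits.
Check at n=3: 3·11 + (-1)·4 = 29. ✓

s(n) = 3s(n-1) - s(n-2), s(0) = 1, s(1) = 4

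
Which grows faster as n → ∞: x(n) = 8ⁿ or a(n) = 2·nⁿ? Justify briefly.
Comparing growth rates:
Growth-rate hierarchy: log n ≺ any polynomial ≺ any exponential cⁿ (c>1) ≺ n! ≺ nⁿ.
super-exponential nⁿ dominates exponential base 8 asymptotically.

a(n) grows faster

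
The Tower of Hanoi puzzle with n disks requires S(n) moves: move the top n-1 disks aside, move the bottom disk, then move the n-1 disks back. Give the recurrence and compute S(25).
Moving n disks = move the top n-1 disks aside (S(n-1) moves) + move the largest disk (1 move) + move the n-1 disks back on top (S(n-1) moves), so S(n) = 2S(n-1) + 1, with S(1) = 1 (a single disk takes one move).
First terms: 1, 3, 7, 15, 31, 63, … — each is one less than a power of 2. Indeed S(n) + 1 = 2(S(n-1) + 1) with S(1) + 1 = 2, so S(n) + 1 = 2ⁿ and S(n) = 2ⁿ - 1.
Hence S(25) = 2^25 - 1 = 33554432 - 1 = 33554431.

S(n) = 2S(n-1) + 1, S(1) = 1; S(25) = 33554431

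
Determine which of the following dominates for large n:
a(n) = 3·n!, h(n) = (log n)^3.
Comparing growth rates:
Growth-rate hierarchy: log n ≺ any polynomial ≺ any exponential cⁿ (c>1) ≺ n! ≺ nⁿ.
factorial dominates polylogarithmic (log n)^3 asymptotically.

a(n) grows faster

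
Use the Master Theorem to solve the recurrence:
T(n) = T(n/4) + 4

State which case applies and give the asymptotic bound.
Master Theorem template: T(n) = a·T(n/b) + f(n).
Here: a=1, b=4, f(n)=4
Compute log_b(a) = log_4(1) = 0.
f(n) = 4 = Θ(1). Case 2: T(n) = Θ(log n).

Case 2: T(n) = Θ(log n)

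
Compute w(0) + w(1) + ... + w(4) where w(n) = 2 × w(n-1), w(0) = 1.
Computing the sequence terms: 1, 2, 4, 8, 16
Adding these values together:

31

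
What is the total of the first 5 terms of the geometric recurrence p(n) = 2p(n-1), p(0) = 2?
Computing the sequence terms: 2, 4, 8, 16, 32
Adding these values together:

62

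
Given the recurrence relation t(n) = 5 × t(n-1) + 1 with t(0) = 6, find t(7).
Computing step by step:
t(0) = 6
t(1) = 5 × 6 + 1 = 31
t(2) = 5 × 31 + 1 = 156
t(3) = 5 × 156 + 1 = 781
t(4) = 5 × 781 + 1 = 3906
t(5) = 5 × 3906 + 1 = 19531
t(6) = 5 × 19531 + 1 = 97656
t(7) = 5 × 97656 + 1 = 488281

488281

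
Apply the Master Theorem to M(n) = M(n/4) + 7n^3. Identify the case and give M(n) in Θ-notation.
Master Theorem template: M(n) = a·M(n/b) + f(n).
Here: a=1, b=4, f(n)=7n^3
Compute log_b(a) = log_4(1) = 0.
f(n) = 7n^3 = Ω(n^(0+ε)) with ε = 3, and the regularity condition holds (a·f(n/b) = (a/b^3)·f(n) with a/b^3 = 4^-3 < 1). Case 3: M(n) = Θ(f(n)) = Θ(n^3).

Case 3: M(n) = Θ(n^3)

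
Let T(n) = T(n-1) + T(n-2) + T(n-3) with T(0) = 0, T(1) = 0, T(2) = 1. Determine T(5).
Computing the sequence terms:
0, 0, 1, 1, 2, 4

4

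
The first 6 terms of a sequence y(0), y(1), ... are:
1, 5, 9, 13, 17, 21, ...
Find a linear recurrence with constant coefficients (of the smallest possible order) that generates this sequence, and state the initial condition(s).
Look for the lowest-order linear relation among consecutive terms.
Observation: consecutive differences are constant (= 4).
Check at n=2: 1·5 + 4 = 9. ✓

y(n) = y(n-1) + 4, y(0) = 1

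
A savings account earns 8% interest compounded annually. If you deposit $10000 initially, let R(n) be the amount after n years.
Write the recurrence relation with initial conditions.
Each year the balance grows by 8%, i.e. is multiplied by 1 + 8/100 = 1.08, so R(n) = 1.08 × R(n-1). The initial deposit gives R(0) = 10000.
Unrolling gives the closed form R(n) = 10000 × (1.08)ⁿ.

R(n) = 1.08 × R(n-1), R(0) = 10000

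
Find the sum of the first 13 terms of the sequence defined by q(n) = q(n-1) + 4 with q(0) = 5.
Computing the sequence terms: 5, 9, 13, 17, 21, 25, 29, 33, 37, 41, 45, 49, 53
Adding these values together:

377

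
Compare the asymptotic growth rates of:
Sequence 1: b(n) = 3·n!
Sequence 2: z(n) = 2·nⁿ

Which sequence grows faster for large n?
Comparing growth rates:
Growth-rate hierarchy: log n ≺ any polynomial ≺ any exponential cⁿ (c>1) ≺ n! ≺ nⁿ.
super-exponential nⁿ dominates factorial asymptotically.

z(n) grows faster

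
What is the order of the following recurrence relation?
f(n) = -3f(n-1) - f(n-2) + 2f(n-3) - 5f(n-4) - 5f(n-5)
The order is the largest lag k for which f(n-k) appears. Here the deepest term is f(n-5), so the order is 5.

Order 5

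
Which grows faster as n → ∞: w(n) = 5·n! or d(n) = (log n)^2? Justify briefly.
Comparing growth rates:
Growth-rate hierarchy: log n ≺ any polynomial ≺ any exponential cⁿ (c>1) ≺ n! ≺ nⁿ.
factorial dominates polylogarithmic (log n)^2 asymptotically.

w(n) grows faster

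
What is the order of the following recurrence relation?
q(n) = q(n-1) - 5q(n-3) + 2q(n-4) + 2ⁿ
The order is the largest lag k for which q(n-k) appears. Here the deepest term is q(n-4) (the 2ⁿ term is non-homogeneous and does not affect the order), so the order is 4.

Order 4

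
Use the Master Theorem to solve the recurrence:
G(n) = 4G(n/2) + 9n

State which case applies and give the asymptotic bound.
Master Theorem template: G(n) = a·G(n/b) + f(n).
Here: a=4, b=2, f(n)=9n
Compute log_b(a) = log_2(4) = 2.
f(n) = 9n = O(n^(2-ε)) with ε = 1. Case 1: G(n) = Θ(n^log_b(a)) = Θ(n^2).

Case 1: G(n) = Θ(n^2)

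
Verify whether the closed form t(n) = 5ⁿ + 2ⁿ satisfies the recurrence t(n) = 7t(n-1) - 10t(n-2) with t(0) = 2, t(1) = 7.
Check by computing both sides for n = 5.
From the recurrence with t(0) = 2, t(1) = 7:
  t(0) = 2, t(1) = 7, t(2) = 29, t(3) = 133, t(4) = 641, t(5) = 3157
  so the recurrence gives t(5) = 3157.
From the proposed closed form t(n) = 5ⁿ + 2ⁿ:
  t(5) = 3157.
Both sides give 3157 at n = 5, and the initial condition(s) match, so the closed form is consistent.

Yes, the closed form is correct.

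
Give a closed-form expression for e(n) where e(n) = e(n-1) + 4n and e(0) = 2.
Recurrence: e(n) = e(n-1) + 4n, initial: e(0) = 2.
Telescoping: e(n) = e(0) + 4·Σᵢ₌₁ⁿ i = 2 + 4·n(n+1)/2.

e(n) = 4·n(n+1)/2 + 2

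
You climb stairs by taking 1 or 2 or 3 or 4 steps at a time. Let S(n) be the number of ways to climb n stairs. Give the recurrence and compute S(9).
Condition on the size of the last step (1 to 4): before it there were n-1, …, n-4 stairs climbed, and these cases are disjoint, so S(n) = S(n-1) + S(n-2) + S(n-3) + S(n-4) (order-4 linear recurrence).
Initial conditions by direct count (compositions of i into parts ≤ 4): S(1) = 1; S(2) = 2; S(3) = 4; S(4) = 8.
Iterating the recurrence: S(5) = 15, S(6) = 29, S(7) = 56, S(8) = 108, S(9) = 208.

S(n) = S(n-1) + S(n-2) + S(n-3) + S(n-4), S(1) = 1, S(2) = 2, S(3) = 4, S(4) = 8; S(9) = 208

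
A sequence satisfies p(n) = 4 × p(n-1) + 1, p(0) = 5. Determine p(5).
Computing step by step:
p(0) = 5
p(1) = 4 × 5 + 1 = 21
p(2) = 4 × 21 + 1 = 85
p(3) = 4 × 85 + 1 = 341
p(4) = 4 × 341 + 1 = 1365
p(5) = 4 × 1365 + 1 = 5461

5461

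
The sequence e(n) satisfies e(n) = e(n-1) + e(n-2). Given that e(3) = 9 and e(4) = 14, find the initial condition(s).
Work backwards using e(k) = e(k+2) - e(k+1):
e(2) = e(4) - e(3) = 14 - 9 = 5
e(1) = e(3) - e(2) = 9 - 5 = 4
e(0) = e(2) - e(1) = 5 - 4 = 1

e(0) = 1, e(1) = 4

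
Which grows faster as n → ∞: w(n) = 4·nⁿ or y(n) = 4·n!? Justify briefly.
Comparing growth rates:
Growth-rate hierarchy: log n ≺ any polynomial ≺ any exponential cⁿ (c>1) ≺ n! ≺ nⁿ.
super-exponential nⁿ dominates factorial asymptotically.

w(n) grows faster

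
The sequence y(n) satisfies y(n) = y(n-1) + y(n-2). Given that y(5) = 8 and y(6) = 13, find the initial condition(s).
Work backwards using y(k) = y(k+2) - y(k+1):
y(4) = y(6) - y(5) = 13 - 8 = 5
y(3) = y(5) - y(4) = 8 - 5 = 3
y(2) = y(4) - y(3) = 5 - 3 = 2
y(1) = y(3) - y(2) = 3 - 2 = 1
y(0) = y(2) - y(1) = 2 - 1 = 1

y(0) = 1, y(1) = 1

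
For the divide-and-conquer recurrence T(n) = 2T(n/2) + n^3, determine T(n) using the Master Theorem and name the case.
Master Theorem template: T(n) = a·T(n/b) + f(n).
Here: a=2, b=2, f(n)=n^3
Compute log_b(a) = log_2(2) = 1.
f(n) = n^3 = Ω(n^(1+ε)) with ε = 2, and the regularity condition holds (a·f(n/b) = (a/b^3)·f(n) with a/b^3 = 2^-2 < 1). Case 3: T(n) = Θ(f(n)) = Θ(n^3).

Case 3: T(n) = Θ(n^3)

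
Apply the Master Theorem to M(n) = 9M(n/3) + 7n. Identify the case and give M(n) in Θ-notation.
Master Theorem template: M(n) = a·M(n/b) + f(n).
Here: a=9, b=3, f(n)=7n
Compute log_b(a) = log_3(9) = 2.
f(n) = 7n = O(n^(2-ε)) with ε = 1. Case 1: M(n) = Θ(n^log_b(a)) = Θ(n^2).

Case 1: M(n) = Θ(n^2)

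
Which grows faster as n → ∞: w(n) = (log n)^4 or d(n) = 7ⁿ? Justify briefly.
Comparing growth rates:
Growth-rate hierarchy: log n ≺ any polynomial ≺ any exponential cⁿ (c>1) ≺ n! ≺ nⁿ.
exponential base 7 dominates polylogarithmic (log n)^4 asymptotically.

d(n) grows faster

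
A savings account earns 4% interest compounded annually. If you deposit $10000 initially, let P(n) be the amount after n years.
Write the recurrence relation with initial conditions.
Each year the balance grows by 4%, i.e. is multiplied by 1 + 4/100 = 1.04, so P(n) = 1.04 × P(n-1). The initial deposit gives P(0) = 10000.
Unrolling gives the closed form P(n) = 10000 × (1.04)ⁿ.

P(n) = 1.04 × P(n-1), P(0) = 10000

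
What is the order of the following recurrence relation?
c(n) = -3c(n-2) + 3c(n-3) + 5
The order is the largest lag k for which c(n-k) appears. Here the deepest term is c(n-3) (the 5 term is non-homogeneous and does not affect the order), so the order is 3.

Order 3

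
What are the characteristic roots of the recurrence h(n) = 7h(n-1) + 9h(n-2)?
Substitute h(n) = rⁿ and divide through by rⁿ⁻²: r² - 7r - 9 = 0
Discriminant: 7² + 4·9 = 85, not a perfect square, so by the quadratic formula r = (7 ± √85)/2.
General solution: h(n) = A·r₁ⁿ + B·r₂ⁿ where r₁,r₂ = (7 ± √85)/2

Characteristic: r² - 7r - 9 = 0, Roots: r = (7 ± √85)/2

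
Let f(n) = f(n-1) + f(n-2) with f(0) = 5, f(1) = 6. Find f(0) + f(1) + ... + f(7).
Computing the sequence terms: 5, 6, 11, 17, 28, 45, 73, 118
Adding these values together:

303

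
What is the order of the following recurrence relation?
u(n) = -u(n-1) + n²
The order is the largest lag k for which u(n-k) appears. Here the deepest term is u(n-1) (the n² term is non-homogeneous and does not affect the order), so the order is 1.

Order 1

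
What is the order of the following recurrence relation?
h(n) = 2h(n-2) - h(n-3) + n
The order is the largest lag k for which h(n-k) appears. Here the deepest term is h(n-3) (the n term is non-homogeneous and does not affect the order), so the order is 3.

Order 3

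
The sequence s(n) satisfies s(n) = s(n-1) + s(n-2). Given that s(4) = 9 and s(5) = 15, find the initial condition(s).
Work backwards using s(k) = s(k+2) - s(k+1):
s(3) = s(5) - s(4) = 15 - 9 = 6
s(2) = s(4) - s(3) = 9 - 6 = 3
s(1) = s(3) - s(2) = 6 - 3 = 3
s(0) = s(2) - s(1) = 3 - 3 = 0

s(0) = 0, s(1) = 3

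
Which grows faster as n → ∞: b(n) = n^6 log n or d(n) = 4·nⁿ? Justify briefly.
Comparing growth rates:
Growth-rate hierarchy: log n ≺ any polynomial ≺ any exponential cⁿ (c>1) ≺ n! ≺ nⁿ.
super-exponential nⁿ dominates polynomial degree 6 (with log factor) asymptotically.

d(n) grows faster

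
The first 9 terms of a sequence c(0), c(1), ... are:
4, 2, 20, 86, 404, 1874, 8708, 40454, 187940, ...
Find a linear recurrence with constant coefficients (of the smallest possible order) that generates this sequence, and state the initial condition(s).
Look for the lowest-order linear relation among consecutive terms.
Observation: c(n) - 4·c(n-1) - (3)·c(n-2) = 0 holds for the shown terms, and no order-1 relation c(n) = α·c(n-1) + β fits.
Check at n=3: 4·20 + (3)·2 = 86. ✓

c(n) = 4c(n-1) + 3c(n-2), c(0) = 4, c(1) = 2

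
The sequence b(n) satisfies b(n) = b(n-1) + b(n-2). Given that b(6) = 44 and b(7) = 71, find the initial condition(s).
Work backwards using b(k) = b(k+2) - b(k+1):
b(5) = b(7) - b(6) = 71 - 44 = 27
b(4) = b(6) - b(5) = 44 - 27 = 17
b(3) = b(5) - b(4) = 27 - 17 = 10
b(2) = b(4) - b(3) = 17 - 10 = 7
b(1) = b(3) - b(2) = 10 - 7 = 3
b(0) = b(2) - b(1) = 7 - 3 = 4

b(0) = 4, b(1) = 3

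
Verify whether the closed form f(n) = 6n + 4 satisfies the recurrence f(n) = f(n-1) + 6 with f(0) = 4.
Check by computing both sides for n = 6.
From the recurrence with f(0) = 4:
  f(0) = 4, f(1) = 10, f(2) = 16, f(3) = 22, f(4) = 28, f(5) = 34, f(6) = 40
  so the recurrence gives f(6) = 40.
From the proposed closed form f(n) = 6n + 4:
  f(6) = 40.
Both sides give 40 at n = 6, and the initial condition(s) match, so the closed form is consistent.

Yes, the closed form is correct.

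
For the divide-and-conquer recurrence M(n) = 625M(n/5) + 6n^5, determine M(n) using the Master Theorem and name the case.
Master Theorem template: M(n) = a·M(n/b) + f(n).
Here: a=625, b=5, f(n)=6n^5
Compute log_b(a) = log_5(625) = 4.
f(n) = 6n^5 = Ω(n^(4+ε)) with ε = 1, and the regularity condition holds (a·f(n/b) = (a/b^5)·f(n) with a/b^5 = 5^-1 < 1). Case 3: M(n) = Θ(f(n)) = Θ(n^5).

Case 3: M(n) = Θ(n^5)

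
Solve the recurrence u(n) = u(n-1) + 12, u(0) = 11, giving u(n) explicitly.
Recurrence: u(n) = u(n-1) + 12, initial: u(0) = 11.
Each step adds 12, so u(n) = u(0) + 12n = 12n + 11.

u(n) = 12n + 11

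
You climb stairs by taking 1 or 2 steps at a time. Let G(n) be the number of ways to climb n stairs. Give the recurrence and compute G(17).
Condition on the size of the last step (1 to 2): before it there were n-1, …, n-2 stairs climbed, and these cases are disjoint, so G(n) = G(n-1) + G(n-2) (Fibonacci-type sequence).
Initial conditions by direct count (compositions of i into parts ≤ 2): G(1) = 1; G(2) = 2.
Iterating the recurrence: G(3) = 3, G(4) = 5, G(5) = 8, G(6) = 13, G(7) = 21, G(8) = 34, G(9) = 55, G(10) = 89, G(11) = 144, G(12) = 233, G(13) = 377, G(14) = 610, G(15) = 987, G(16) = 1597, G(17) = 2584.

G(n) = G(n-1) + G(n-2), G(1) = 1, G(2) = 2; G(17) = 2584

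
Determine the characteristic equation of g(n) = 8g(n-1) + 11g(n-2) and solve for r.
Substitute g(n) = rⁿ and divide through by rⁿ⁻²: r² - 8r - 11 = 0
Discriminant: 8² + 4·11 = 108, not a perfect square, so by the quadratic formula r = (8 ± √108)/2.
General solution: g(n) = A·r₁ⁿ + B·r₂ⁿ where r₁,r₂ = (8 ± √108)/2

Characteristic: r² - 8r - 11 = 0, Roots: r = (8 ± √108)/2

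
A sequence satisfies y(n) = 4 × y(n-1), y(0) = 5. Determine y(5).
Computing step by step:
y(0) = 5
y(1) = 4 × 5 = 20
y(2) = 4 × 20 = 80
y(3) = 4 × 80 = 320
y(4) = 4 × 320 = 1280
y(5) = 4 × 1280 = 5120

5120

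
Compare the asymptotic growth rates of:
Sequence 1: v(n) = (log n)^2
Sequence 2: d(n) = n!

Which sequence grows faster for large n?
Comparing growth rates:
Growth-rate hierarchy: log n ≺ any polynomial ≺ any exponential cⁿ (c>1) ≺ n! ≺ nⁿ.
factorial dominates polylogarithmic (log n)^2 asymptotically.

d(n) grows faster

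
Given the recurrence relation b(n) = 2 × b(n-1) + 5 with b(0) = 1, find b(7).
Computing step by step:
b(0) = 1
b(1) = 2 × 1 + 5 = 7
b(2) = 2 × 7 + 5 = 19
b(3) = 2 × 19 + 5 = 43
b(4) = 2 × 43 + 5 = 91
b(5) = 2 × 91 + 5 = 187
b(6) = 2 × 187 + 5 = 379
b(7) = 2 × 379 + 5 = 763

763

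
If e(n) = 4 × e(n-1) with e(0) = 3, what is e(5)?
Computing step by step:
e(0) = 3
e(1) = 4 × 3 = 12
e(2) = 4 × 12 = 48
e(3) = 4 × 48 = 192
e(4) = 4 × 192 = 768
e(5) = 4 × 768 = 3072

3072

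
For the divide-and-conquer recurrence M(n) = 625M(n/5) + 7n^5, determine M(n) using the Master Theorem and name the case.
Master Theorem template: M(n) = a·M(n/b) + f(n).
Here: a=625, b=5, f(n)=7n^5
Compute log_b(a) = log_5(625) = 4.
f(n) = 7n^5 = Ω(n^(4+ε)) with ε = 1, and the regularity condition holds (a·f(n/b) = (a/b^5)·f(n) with a/b^5 = 5^-1 < 1). Case 3: M(n) = Θ(f(n)) = Θ(n^5).

Case 3: M(n) = Θ(n^5)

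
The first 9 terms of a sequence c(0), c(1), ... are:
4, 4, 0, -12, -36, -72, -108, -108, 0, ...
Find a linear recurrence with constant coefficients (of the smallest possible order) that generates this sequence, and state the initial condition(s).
Look for the lowest-order linear relation among consecutive terms.
Observation: c(n) - 3·c(n-1) - (-3)·c(n-2) = 0 holds for the shown terms, and no order-1 relation c(n) = α·c(n-1) + β fits.
Check at n=3: 3·0 + (-3)·4 = -12. ✓

c(n) = 3c(n-1) - 3c(n-2), c(0) = 4, c(1) = 4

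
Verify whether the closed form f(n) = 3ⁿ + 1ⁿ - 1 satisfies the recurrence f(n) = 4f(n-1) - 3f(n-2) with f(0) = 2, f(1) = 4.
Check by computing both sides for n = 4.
From the recurrence with f(0) = 2, f(1) = 4:
  f(0) = 2, f(1) = 4, f(2) = 10, f(3) = 28, f(4) = 82
  so the recurrence gives f(4) = 82.
From the proposed closed form f(n) = 3ⁿ + 1ⁿ - 1:
  f(4) = 81.
The recurrence gives 82 but the closed form gives 81, so the closed form does not satisfy the recurrence.

No, the closed form is incorrect.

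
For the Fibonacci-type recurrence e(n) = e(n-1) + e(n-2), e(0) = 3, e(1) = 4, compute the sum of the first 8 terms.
Computing the sequence terms: 3, 4, 7, 11, 18, 29, 47, 76
Adding these values together:

195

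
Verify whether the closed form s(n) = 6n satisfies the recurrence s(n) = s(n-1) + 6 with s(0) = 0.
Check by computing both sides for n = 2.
From the recurrence with s(0) = 0:
  s(0) = 0, s(1) = 6, s(2) = 12
  so the recurrence gives s(2) = 12.
From the proposed closed form s(n) = 6n:
  s(2) = 12.
Both sides give 12 at n = 2, and the initial condition(s) match, so the closed form is consistent.

Yes, the closed form is correct.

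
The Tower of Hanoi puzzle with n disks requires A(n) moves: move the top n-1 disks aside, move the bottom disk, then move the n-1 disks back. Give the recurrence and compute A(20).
Moving n disks = move the top n-1 disks aside (A(n-1) moves) + move the largest disk (1 move) + move the n-1 disks back on top (A(n-1) moves), so A(n) = 2A(n-1) + 1, with A(1) = 1 (a single disk takes one move).
First terms: 1, 3, 7, 15, 31, 63, … — each is one less than a power of 2. Indeed A(n) + 1 = 2(A(n-1) + 1) with A(1) + 1 = 2, so A(n) + 1 = 2ⁿ and A(n) = 2ⁿ - 1.
Hence A(20) = 2^20 - 1 = 1048576 - 1 = 1048575.

A(n) = 2A(n-1) + 1, A(1) = 1; A(20) = 1048575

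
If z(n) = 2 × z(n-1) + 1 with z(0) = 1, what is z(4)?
Computing step by step:
z(0) = 1
z(1) = 2 × 1 + 1 = 3
z(2) = 2 × 3 + 1 = 7
z(3) = 2 × 7 + 1 = 15
z(4) = 2 × 15 + 1 = 31

31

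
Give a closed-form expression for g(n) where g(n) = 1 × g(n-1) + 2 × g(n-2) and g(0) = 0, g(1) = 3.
Recurrence: g(n) = 1 × g(n-1) + 2 × g(n-2), initial: g(0) = 0, g(1) = 3.
Characteristic equation: r² - 1r - 2 = 0, which factors as (r - 2)(r + 1) = 0, so r = 2, -1. General solution g(n) = A·2ⁿ + B·(-1)ⁿ. From g(0) = 0: A + B = 0. From g(1) = 3: 2A - 1B = 3. Solving gives A = 1, B = -1.

g(n) = 2ⁿ - (-1)ⁿ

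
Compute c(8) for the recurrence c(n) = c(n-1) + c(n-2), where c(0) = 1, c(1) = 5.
Computing the sequence terms:
1, 5, 6, 11, 17, 28, 45, 73, 118

118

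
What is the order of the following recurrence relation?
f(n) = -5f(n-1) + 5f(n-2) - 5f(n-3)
The order is the largest lag k for which f(n-k) appears. Here the deepest term is f(n-3), so the order is 3.

Order 3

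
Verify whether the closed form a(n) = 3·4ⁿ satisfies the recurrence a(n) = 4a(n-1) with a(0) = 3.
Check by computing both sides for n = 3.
From the recurrence with a(0) = 3:
  a(0) = 3, a(1) = 12, a(2) = 48, a(3) = 192
  so the recurrence gives a(3) = 192.
From the proposed closed form a(n) = 3·4ⁿ:
  a(3) = 192.
Both sides give 192 at n = 3, and the initial condition(s) match, so the closed form is consistent.

Yes, the closed form is correct.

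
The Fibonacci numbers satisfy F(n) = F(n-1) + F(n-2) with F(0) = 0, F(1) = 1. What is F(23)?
Computing the sequence terms:
0, 1, 1, 2, 3, 5, 8, 13, 21, 34, 55, 89, 144, 233, 377, 610, 987, 1597, 2584, 4181, 6765, 10946, 17711, 28657

28657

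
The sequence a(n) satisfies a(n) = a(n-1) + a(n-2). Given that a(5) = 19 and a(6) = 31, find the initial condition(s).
Work backwards using a(k) = a(k+2) - a(k+1):
a(4) = a(6) - a(5) = 31 - 19 = 12
a(3) = a(5) - a(4) = 19 - 12 = 7
a(2) = a(4) - a(3) = 12 - 7 = 5
a(1) = a(3) - a(2) = 7 - 5 = 2
a(0) = a(2) - a(1) = 5 - 2 = 3

a(0) = 3, a(1) = 2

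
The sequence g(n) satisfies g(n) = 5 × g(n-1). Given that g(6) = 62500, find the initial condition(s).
In general g(n) = 5ⁿ · g(0). At n = 6: g(0) = g(6) / 5^6 = 62500 / 15625 = 4.

g(0) = 4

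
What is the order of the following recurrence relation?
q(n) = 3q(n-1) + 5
The order is the largest lag k for which q(n-k) appears. Here the deepest term is q(n-1) (the 5 term is non-homogeneous and does not affect the order), so the order is 1.

Order 1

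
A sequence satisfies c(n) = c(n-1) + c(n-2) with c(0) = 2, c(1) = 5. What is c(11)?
Computing the sequence terms:
2, 5, 7, 12, 19, 31, 50, 81, 131, 212, 343, 555

555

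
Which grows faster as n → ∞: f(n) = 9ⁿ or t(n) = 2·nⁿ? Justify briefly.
Comparing growth rates:
Growth-rate hierarchy: log n ≺ any polynomial ≺ any exponential cⁿ (c>1) ≺ n! ≺ nⁿ.
super-exponential nⁿ dominates exponential base 9 asymptotically.

t(n) grows faster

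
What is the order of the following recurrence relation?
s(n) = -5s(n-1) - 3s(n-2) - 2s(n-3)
The order is the largest lag k for which s(n-k) appears. Here the deepest term is s(n-3), so the order is 3.

Order 3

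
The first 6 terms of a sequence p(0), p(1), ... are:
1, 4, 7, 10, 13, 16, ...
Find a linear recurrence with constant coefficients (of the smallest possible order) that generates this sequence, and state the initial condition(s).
Look for the lowest-order linear relation among consecutive terms.
Observation: consecutive differences are constant (= 3).
Check at n=2: 1·4 + 3 = 7. ✓

p(n) = p(n-1) + 3, p(0) = 1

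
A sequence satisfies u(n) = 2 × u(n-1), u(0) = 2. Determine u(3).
Computing step by step:
u(0) = 2
u(1) = 2 × 2 = 4
u(2) = 2 × 4 = 8
u(3) = 2 × 8 = 16

16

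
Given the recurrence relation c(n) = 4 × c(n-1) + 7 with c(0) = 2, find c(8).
Computing step by step:
c(0) = 2
c(1) = 4 × 2 + 7 = 15
c(2) = 4 × 15 + 7 = 67
c(3) = 4 × 67 + 7 = 275
c(4) = 4 × 275 + 7 = 1107
c(5) = 4 × 1107 + 7 = 4435
c(6) = 4 × 4435 + 7 = 17747
c(7) = 4 × 17747 + 7 = 70995
c(8) = 4 × 70995 + 7 = 283987

283987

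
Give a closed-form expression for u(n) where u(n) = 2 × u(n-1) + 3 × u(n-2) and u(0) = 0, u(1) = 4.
Recurrence: u(n) = 2 × u(n-1) + 3 × u(n-2), initial: u(0) = 0, u(1) = 4.
Characteristic equation: r² - 2r - 3 = 0, which factors as (r - 3)(r + 1) = 0, so r = 3, -1. General solution u(n) = A·3ⁿ + B·(-1)ⁿ. From u(0) = 0: A + B = 0. From u(1) = 4: 3A - 1B = 4. Solving gives A = 1, B = -1.

u(n) = 3ⁿ - (-1)ⁿ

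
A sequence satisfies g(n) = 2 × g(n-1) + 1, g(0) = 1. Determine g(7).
Computing step by step:
g(0) = 1
g(1) = 2 × 1 + 1 = 3
g(2) = 2 × 3 + 1 = 7
g(3) = 2 × 7 + 1 = 15
g(4) = 2 × 15 + 1 = 31
g(5) = 2 × 31 + 1 = 63
g(6) = 2 × 63 + 1 = 127
g(7) = 2 × 127 + 1 = 255

255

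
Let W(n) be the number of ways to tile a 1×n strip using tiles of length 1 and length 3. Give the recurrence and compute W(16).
Condition on the last tile: it has length 1 (leaving a 1×(n-1) strip) or length 3 (leaving a 1×(n-3) strip), so W(n) = W(n-1) + W(n-3) (order-3 linear recurrence).
For 0 ≤ i < 3 only unit tiles fit, so W(i) = 1.
Iterating the recurrence: W(3) = 2, W(4) = 3, W(5) = 4, W(6) = 6, W(7) = 9, W(8) = 13, W(9) = 19, W(10) = 28, W(11) = 41, W(12) = 60, W(13) = 88, W(14) = 129, W(15) = 189, W(16) = 277.

W(n) = W(n-1) + W(n-3), with W(i) = 1 for 0 ≤ i < 3; W(16) = 277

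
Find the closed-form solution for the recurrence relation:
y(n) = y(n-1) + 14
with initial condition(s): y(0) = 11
Recurrence: y(n) = y(n-1) + 14, initial: y(0) = 11.
Each step adds 14, so y(n) = y(0) + 14n = 14n + 11.

y(n) = 14n + 11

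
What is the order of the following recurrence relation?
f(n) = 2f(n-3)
The order is the largest lag k for which f(n-k) appears. Here the deepest term is f(n-3), so the order is 3.

Order 3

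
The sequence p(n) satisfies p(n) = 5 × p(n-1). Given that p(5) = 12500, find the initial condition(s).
In general p(n) = 5ⁿ · p(0). At n = 5: p(0) = p(5) / 5^5 = 12500 / 3125 = 4.

p(0) = 4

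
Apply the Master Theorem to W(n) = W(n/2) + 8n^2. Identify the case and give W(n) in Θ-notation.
Master Theorem template: W(n) = a·W(n/b) + f(n).
Here: a=1, b=2, f(n)=8n^2
Compute log_b(a) = log_2(1) = 0.
f(n) = 8n^2 = Ω(n^(0+ε)) with ε = 2, and the regularity condition holds (a·f(n/b) = (a/b^2)·f(n) with a/b^2 = 2^-2 < 1). Case 3: W(n) = Θ(f(n)) = Θ(n^2).

Case 3: W(n) = Θ(n^2)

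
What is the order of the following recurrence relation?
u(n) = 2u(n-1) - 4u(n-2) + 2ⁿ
The order is the largest lag k for which u(n-k) appears. Here the deepest term is u(n-2) (the 2ⁿ term is non-homogeneous and does not affect the order), so the order is 2.

Order 2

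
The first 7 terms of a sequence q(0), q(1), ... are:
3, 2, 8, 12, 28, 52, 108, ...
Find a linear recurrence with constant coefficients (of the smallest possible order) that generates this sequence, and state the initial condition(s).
Look for the lowest-order linear relation among consecutive terms.
Observation: q(n) - 1·q(n-1) - (2)·q(n-2) = 0 holds for the shown terms, and no order-1 relation q(n) = α·q(n-1) + β fits.
Check at n=3: 1·8 + (2)·2 = 12. ✓

q(n) = q(n-1) + 2q(n-2), q(0) = 3, q(1) = 2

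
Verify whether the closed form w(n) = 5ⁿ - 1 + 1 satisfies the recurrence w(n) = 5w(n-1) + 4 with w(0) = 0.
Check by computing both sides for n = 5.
From the recurrence with w(0) = 0:
  w(0) = 0, w(1) = 4, w(2) = 24, w(3) = 124, w(4) = 624, w(5) = 3124
  so the recurrence gives w(5) = 3124.
From the proposed closed form w(n) = 5ⁿ - 1 + 1:
  w(5) = 3125.
The recurrence gives 3124 but the closed form gives 3125, so the closed form does not satisfy the recurrence.

No, the closed form is incorrect.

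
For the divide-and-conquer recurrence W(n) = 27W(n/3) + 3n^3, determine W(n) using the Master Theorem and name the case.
Master Theorem template: W(n) = a·W(n/b) + f(n).
Here: a=27, b=3, f(n)=3n^3
Compute log_b(a) = log_3(27) = 3.
f(n) = 3n^3 = Θ(n^3). Case 2: W(n) = Θ(n^3 log n).

Case 2: W(n) = Θ(n^3 log n)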